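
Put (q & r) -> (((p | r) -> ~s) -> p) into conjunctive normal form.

(q & r) -> (((p | r) -> ~s) -> p)
= ~(q & r) | (((p | r) -> ~s) -> p)   [eliminate ->]
= ~(q & r) | ~((p | r) -> ~s) | p   [eliminate ->]
= ~(q & r) | ~(~(p | r) | ~s) | p   [eliminate ->]
= ~q | ~r | ~(~(p | r) | ~s) | p   [De Morgan]
= ~q | ~r | (~~(p | r) & ~~s) | p   [De Morgan]
= ~q | ~r | ((p | r) & ~~s) | p   [double negation]
= ~q | ~r | ((p | r) & s) | p   [double negation]
= (~q | ~r | p | r | p) & (~q | ~r | s | p)   [distribute | over &]
= ~q | ~r | s | p   [simplify]

~q | ~r | s | p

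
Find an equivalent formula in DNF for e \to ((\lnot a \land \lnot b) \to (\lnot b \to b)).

\lnot e \lor a \lor b

e \to ((\lnot a \land \lnot b) \to (\lnot b \to b))
≡ \lnot e \lor ((\lnot a \land \lnot b) \to (\lnot b \to b))   [eliminate \to]
≡ \lnot e \lor \lnot (\lnot a \land \lnot b) \lor (\lnot b \to b)   [eliminate \to]
≡ \lnot e \lor \lnot (\lnot a \land \lnot b) \lor \lnot \lnot b \lor b   [eliminate \to]
≡ \lnot e \lor \lnot \lnot a \lor \lnot \lnot b \lor \lnot \lnot b \lor b   [De Morgan]
≡ \lnot e \lor a \lor \lnot \lnot b \lor \lnot \lnot b \lor b   [double negation]
≡ \lnot e \lor a \lor b \lor \lnot \lnot b \lor b   [double negation]
≡ \lnot e \lor a \lor b \lor b \lor b   [double negation]
≡ \lnot e \lor a \lor b   [simplify]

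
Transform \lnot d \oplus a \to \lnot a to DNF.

\lnot d \oplus a \to \lnot a
⇔ \lnot (\lnot d \oplus a) \lor \lnot a   [eliminate \to]
⇔ \lnot (\lnot d \land \lnot a \lor \lnot \lnot d \land a) \lor \lnot a   [expand \oplus]
⇔ \lnot (\lnot d \land \lnot a) \land \lnot (\lnot \lnot d \land a) \lor \lnot a   [De Morgan]
⇔ (\lnot \lnot d \lor \lnot \lnot a) \land \lnot (\lnot \lnot d \land a) \lor \lnot a   [De Morgan]
⇔ (d \lor \lnot \lnot a) \land \lnot (\lnot \lnot d \land a) \lor \lnot a   [double negation]
⇔ (d \lor a) \land \lnot (\lnot \lnot d \land a) \lor \lnot a   [double negation]
⇔ (d \lor a) \land (\lnot \lnot \lnot d \lor \lnot a) \lor \lnot a   [De Morgan]
⇔ (d \lor a) \land (\lnot d \lor \lnot a) \lor \lnot a   [double negation]
⇔ d \land \lnot d \lor d \land \lnot a \lor a \land \lnot d \lor a \land \lnot a \lor \lnot a   [distribute \land over \lor]
⇔ a \land \lnot d \lor \lnot a   [simplify]

a \land \lnot d \lor \lnot a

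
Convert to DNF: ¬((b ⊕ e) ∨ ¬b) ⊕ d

¬((b ⊕ e) ∨ ¬b) ⊕ d
≡ ¬((b ⊕ e) ∨ ¬b) ∧ ¬d ∨ ¬¬((b ⊕ e) ∨ ¬b) ∧ d   [expand ⊕]
≡ ¬(b ∧ ¬e ∨ ¬b ∧ e ∨ ¬b) ∧ ¬d ∨ ¬¬((b ⊕ e) ∨ ¬b) ∧ d   [expand ⊕]
≡ ¬(b ∧ ¬e ∨ ¬b ∧ e ∨ ¬b) ∧ ¬d ∨ ¬¬(b ∧ ¬e ∨ ¬b ∧ e ∨ ¬b) ∧ d   [expand ⊕]
≡ ¬(b ∧ ¬e) ∧ ¬(¬b ∧ e) ∧ ¬¬b ∧ ¬d ∨ ¬¬(b ∧ ¬e ∨ ¬b ∧ e ∨ ¬b) ∧ d   [De Morgan]
≡ (¬b ∨ ¬¬e) ∧ ¬(¬b ∧ e) ∧ ¬¬b ∧ ¬d ∨ ¬¬(b ∧ ¬e ∨ ¬b ∧ e ∨ ¬b) ∧ d   [De Morgan]
≡ (¬b ∨ e) ∧ ¬(¬b ∧ e) ∧ ¬¬b ∧ ¬d ∨ ¬¬(b ∧ ¬e ∨ ¬b ∧ e ∨ ¬b) ∧ d   [double negation]
≡ (¬b ∨ e) ∧ (¬¬b ∨ ¬e) ∧ ¬¬b ∧ ¬d ∨ ¬¬(b ∧ ¬e ∨ ¬b ∧ e ∨ ¬b) ∧ d   [De Morgan]
≡ (¬b ∨ e) ∧ (b ∨ ¬e) ∧ ¬¬b ∧ ¬d ∨ ¬¬(b ∧ ¬e ∨ ¬b ∧ e ∨ ¬b) ∧ d   [double negation]
≡ (¬b ∨ e) ∧ (b ∨ ¬e) ∧ b ∧ ¬d ∨ ¬¬(b ∧ ¬e ∨ ¬b ∧ e ∨ ¬b) ∧ d   [double negation]
≡ (¬b ∨ e) ∧ (b ∨ ¬e) ∧ b ∧ ¬d ∨ (b ∧ ¬e ∨ ¬b ∧ e ∨ ¬b) ∧ d   [double negation]
≡ ¬b ∧ b ∧ b ∧ ¬d ∨ ¬b ∧ ¬e ∧ b ∧ ¬d ∨ e ∧ b ∧ b ∧ ¬d ∨ e ∧ ¬e ∧ b ∧ ¬d ∨ b ∧ ¬e ∧ d ∨ ¬b ∧ e ∧ d ∨ ¬b ∧ d   [distribute ∧ over ∨]
≡ e ∧ b ∧ ¬d ∨ b ∧ ¬e ∧ d ∨ ¬b ∧ d   [simplify]

e ∧ b ∧ ¬d ∨ b ∧ ¬e ∧ d ∨ ¬b ∧ d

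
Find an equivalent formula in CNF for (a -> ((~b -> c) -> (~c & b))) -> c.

(a | c) & (b | c) & (c | ~b)

(a -> ((~b -> c) -> (~c & b))) -> c
⇔ ~(a -> ((~b -> c) -> (~c & b))) | c   — eliminate ->
⇔ ~(~a | ((~b -> c) -> (~c & b))) | c   — eliminate ->
⇔ ~(~a | ~(~b -> c) | (~c & b)) | c   — eliminate ->
⇔ ~(~a | ~(~~b | c) | (~c & b)) | c   — eliminate ->
⇔ (~~a & ~~(~~b | c) & ~(~c & b)) | c   — De Morgan
⇔ (a & ~~(~~b | c) & ~(~c & b)) | c   — double negation
⇔ (a & (~~b | c) & ~(~c & b)) | c   — double negation
⇔ (a & (b | c) & ~(~c & b)) | c   — double negation
⇔ (a & (b | c) & (~~c | ~b)) | c   — De Morgan
⇔ (a & (b | c) & (c | ~b)) | c   — double negation
⇔ (a | c) & (b | c | c) & (c | ~b | c)   — distribute | over &
⇔ (a | c) & (b | c) & (c | ~b)   — simplify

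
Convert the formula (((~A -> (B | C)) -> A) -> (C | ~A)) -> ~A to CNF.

(((~A -> (B | C)) -> A) -> (C | ~A)) -> ~A
≡ ~(((~A -> (B | C)) -> A) -> (C | ~A)) | ~A   [eliminate ->]
≡ ~(~((~A -> (B | C)) -> A) | C | ~A) | ~A   [eliminate ->]
≡ ~(~(~(~A -> (B | C)) | A) | C | ~A) | ~A   [eliminate ->]
≡ ~(~(~(~~A | B | C) | A) | C | ~A) | ~A   [eliminate ->]
≡ (~~(~(~~A | B | C) | A) & ~C & ~~A) | ~A   [De Morgan]
≡ ((~(~~A | B | C) | A) & ~C & ~~A) | ~A   [double negation]
≡ (((~~~A & ~B & ~C) | A) & ~C & ~~A) | ~A   [De Morgan]
≡ (((~A & ~B & ~C) | A) & ~C & ~~A) | ~A   [double negation]
≡ (((~A & ~B & ~C) | A) & ~C & A) | ~A   [double negation]
≡ (~A | A | ~A) & (~B | A | ~A) & (~C | A | ~A) & (~C | ~A) & (A | ~A)   [distribute | over &]
≡ ~C | ~A   [simplify]

~C | ~A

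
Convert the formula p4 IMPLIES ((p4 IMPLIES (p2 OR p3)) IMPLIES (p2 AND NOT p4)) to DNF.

NOT p4 OR (p4 AND NOT p2 AND NOT p3)

p4 IMPLIES ((p4 IMPLIES (p2 OR p3)) IMPLIES (p2 AND NOT p4))
≡ NOT p4 OR ((p4 IMPLIES (p2 OR p3)) IMPLIES (p2 AND NOT p4))
≡ NOT p4 OR NOT (p4 IMPLIES (p2 OR p3)) OR (p2 AND NOT p4)
≡ NOT p4 OR NOT (NOT p4 OR p2 OR p3) OR (p2 AND NOT p4)
≡ NOT p4 OR (NOT NOT p4 AND NOT p2 AND NOT p3) OR (p2 AND NOT p4)
≡ NOT p4 OR (p4 AND NOT p2 AND NOT p3) OR (p2 AND NOT p4)
≡ NOT p4 OR (p4 AND NOT p2 AND NOT p3)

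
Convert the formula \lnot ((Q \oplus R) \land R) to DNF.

\lnot ((Q \oplus R) \land R)
≡ \lnot (((Q \land \lnot R) \lor (\lnot Q \land R)) \land R)   — expand \oplus
≡ \lnot ((Q \land \lnot R) \lor (\lnot Q \land R)) \lor \lnot R   — De Morgan
≡ (\lnot (Q \land \lnot R) \land \lnot (\lnot Q \land R)) \lor \lnot R   — De Morgan
≡ ((\lnot Q \lor \lnot \lnot R) \land \lnot (\lnot Q \land R)) \lor \lnot R   — De Morgan
≡ ((\lnot Q \lor R) \land \lnot (\lnot Q \land R)) \lor \lnot R   — double negation
≡ ((\lnot Q \lor R) \land (\lnot \lnot Q \lor \lnot R)) \lor \lnot R   — De Morgan
≡ ((\lnot Q \lor R) \land (Q \lor \lnot R)) \lor \lnot R   — double negation
≡ (\lnot Q \land Q) \lor (\lnot Q \land \lnot R) \lor (R \land Q) \lor (R \land \lnot R) \lor \lnot R   — distribute \land over \lor
≡ (R \land Q) \lor \lnot R   — simplify

(R \land Q) \lor \lnot R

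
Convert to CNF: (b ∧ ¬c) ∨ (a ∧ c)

(b ∧ ¬c) ∨ (a ∧ c)
≡ (b ∨ a) ∧ (b ∨ c) ∧ (¬c ∨ a) ∧ (¬c ∨ c)   [distribute ∨ over ∧]
≡ (b ∨ a) ∧ (b ∨ c) ∧ (¬c ∨ a)   [simplify]

(b ∨ a) ∧ (b ∨ c) ∧ (¬c ∨ a)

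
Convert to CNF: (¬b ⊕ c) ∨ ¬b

¬b ∨ c

(¬b ⊕ c) ∨ ¬b
≡ ((¬b ∨ c) ∧ ¬(¬b ∧ c)) ∨ ¬b
≡ ((¬b ∨ c) ∧ (¬¬b ∨ ¬c)) ∨ ¬b
≡ ((¬b ∨ c) ∧ (b ∨ ¬c)) ∨ ¬b
≡ (¬b ∨ c ∨ ¬b) ∧ (b ∨ ¬c ∨ ¬b)
≡ ¬b ∨ c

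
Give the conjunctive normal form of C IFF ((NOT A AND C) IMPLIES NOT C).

C IFF ((NOT A AND C) IMPLIES NOT C)
= (C IMPLIES ((NOT A AND C) IMPLIES NOT C)) AND (((NOT A AND C) IMPLIES NOT C) IMPLIES C)   [eliminate IFF]
= (NOT C OR ((NOT A AND C) IMPLIES NOT C)) AND (((NOT A AND C) IMPLIES NOT C) IMPLIES C)   [eliminate IMPLIES]
= (NOT C OR NOT (NOT A AND C) OR NOT C) AND (((NOT A AND C) IMPLIES NOT C) IMPLIES C)   [eliminate IMPLIES]
= (NOT C OR NOT (NOT A AND C) OR NOT C) AND (NOT ((NOT A AND C) IMPLIES NOT C) OR C)   [eliminate IMPLIES]
= (NOT C OR NOT (NOT A AND C) OR NOT C) AND (NOT (NOT (NOT A AND C) OR NOT C) OR C)   [eliminate IMPLIES]
= (NOT C OR NOT NOT A OR NOT C OR NOT C) AND (NOT (NOT (NOT A AND C) OR NOT C) OR C)   [De Morgan]
= (NOT C OR A OR NOT C OR NOT C) AND (NOT (NOT (NOT A AND C) OR NOT C) OR C)   [double negation]
= (NOT C OR A OR NOT C OR NOT C) AND ((NOT NOT (NOT A AND C) AND NOT NOT C) OR C)   [De Morgan]
= (NOT C OR A OR NOT C OR NOT C) AND ((NOT A AND C AND NOT NOT C) OR C)   [double negation]
= (NOT C OR A OR NOT C OR NOT C) AND ((NOT A AND C AND C) OR C)   [double negation]
= (NOT C OR A OR NOT C OR NOT C) AND (NOT A OR C) AND (C OR C) AND (C OR C)   [distribute OR over AND]
= (NOT C OR A) AND C   [simplify]

(NOT C OR A) AND C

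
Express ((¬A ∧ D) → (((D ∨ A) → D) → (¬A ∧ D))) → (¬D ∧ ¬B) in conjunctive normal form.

((¬A ∧ D) → (((D ∨ A) → D) → (¬A ∧ D))) → (¬D ∧ ¬B)
= ¬((¬A ∧ D) → (((D ∨ A) → D) → (¬A ∧ D))) ∨ (¬D ∧ ¬B)
= ¬(¬(¬A ∧ D) ∨ (((D ∨ A) → D) → (¬A ∧ D))) ∨ (¬D ∧ ¬B)
= ¬(¬(¬A ∧ D) ∨ ¬((D ∨ A) → D) ∨ (¬A ∧ D)) ∨ (¬D ∧ ¬B)
= ¬(¬(¬A ∧ D) ∨ ¬(¬(D ∨ A) ∨ D) ∨ (¬A ∧ D)) ∨ (¬D ∧ ¬B)
= (¬¬(¬A ∧ D) ∧ ¬¬(¬(D ∨ A) ∨ D) ∧ ¬(¬A ∧ D)) ∨ (¬D ∧ ¬B)
= (¬A ∧ D ∧ ¬¬(¬(D ∨ A) ∨ D) ∧ ¬(¬A ∧ D)) ∨ (¬D ∧ ¬B)
= (¬A ∧ D ∧ (¬(D ∨ A) ∨ D) ∧ ¬(¬A ∧ D)) ∨ (¬D ∧ ¬B)
= (¬A ∧ D ∧ ((¬D ∧ ¬A) ∨ D) ∧ ¬(¬A ∧ D)) ∨ (¬D ∧ ¬B)
= (¬A ∧ D ∧ ((¬D ∧ ¬A) ∨ D) ∧ (¬¬A ∨ ¬D)) ∨ (¬D ∧ ¬B)
= (¬A ∧ D ∧ ((¬D ∧ ¬A) ∨ D) ∧ (A ∨ ¬D)) ∨ (¬D ∧ ¬B)
= (¬A ∨ ¬D) ∧ (¬A ∨ ¬B) ∧ (D ∨ ¬D) ∧ (D ∨ ¬B) ∧ (¬D ∨ D ∨ ¬D) ∧ (¬D ∨ D ∨ ¬B) ∧ (¬A ∨ D ∨ ¬D) ∧ (¬A ∨ D ∨ ¬B) ∧ (A ∨ ¬D ∨ ¬D) ∧ (A ∨ ¬D ∨ ¬B)
= (¬A ∨ ¬D) ∧ (¬A ∨ ¬B) ∧ (D ∨ ¬B) ∧ (A ∨ ¬D)

(¬A ∨ ¬D) ∧ (¬A ∨ ¬B) ∧ (D ∨ ¬B) ∧ (A ∨ ¬D)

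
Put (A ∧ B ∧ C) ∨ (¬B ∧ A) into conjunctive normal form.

A ∧ (C ∨ ¬B)

(A ∧ B ∧ C) ∨ (¬B ∧ A)
⇔ (A ∨ ¬B) ∧ (A ∨ A) ∧ (B ∨ ¬B) ∧ (B ∨ A) ∧ (C ∨ ¬B) ∧ (C ∨ A)   — distribute ∨ over ∧
⇔ A ∧ (C ∨ ¬B)   — simplify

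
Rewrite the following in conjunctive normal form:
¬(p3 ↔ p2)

¬(p3 ↔ p2)
≡ ¬((p3 → p2) ∧ (p2 → p3))   (eliminate ↔)
≡ ¬((¬p3 ∨ p2) ∧ (p2 → p3))   (eliminate →)
≡ ¬((¬p3 ∨ p2) ∧ (¬p2 ∨ p3))   (eliminate →)
≡ ¬(¬p3 ∨ p2) ∨ ¬(¬p2 ∨ p3)   (De Morgan)
≡ (¬¬p3 ∧ ¬p2) ∨ ¬(¬p2 ∨ p3)   (De Morgan)
≡ (p3 ∧ ¬p2) ∨ ¬(¬p2 ∨ p3)   (double negation)
≡ (p3 ∧ ¬p2) ∨ (¬¬p2 ∧ ¬p3)   (De Morgan)
≡ (p3 ∧ ¬p2) ∨ (p2 ∧ ¬p3)   (double negation)
≡ (p3 ∨ p2) ∧ (p3 ∨ ¬p3) ∧ (¬p2 ∨ p2) ∧ (¬p2 ∨ ¬p3)   (distribute ∨ over ∧)
≡ (p3 ∨ p2) ∧ (¬p2 ∨ ¬p3)   (simplify)

(p3 ∨ p2) ∧ (¬p2 ∨ ¬p3)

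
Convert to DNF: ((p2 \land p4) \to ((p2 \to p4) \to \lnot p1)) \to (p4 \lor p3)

p4 \lor p3

((p2 \land p4) \to ((p2 \to p4) \to \lnot p1)) \to (p4 \lor p3)
≡ \lnot ((p2 \land p4) \to ((p2 \to p4) \to \lnot p1)) \lor p4 \lor p3   (eliminate \to)
≡ \lnot (\lnot (p2 \land p4) \lor ((p2 \to p4) \to \lnot p1)) \lor p4 \lor p3   (eliminate \to)
≡ \lnot (\lnot (p2 \land p4) \lor \lnot (p2 \to p4) \lor \lnot p1) \lor p4 \lor p3   (eliminate \to)
≡ \lnot (\lnot (p2 \land p4) \lor \lnot (\lnot p2 \lor p4) \lor \lnot p1) \lor p4 \lor p3   (eliminate \to)
≡ (\lnot \lnot (p2 \land p4) \land \lnot \lnot (\lnot p2 \lor p4) \land \lnot \lnot p1) \lor p4 \lor p3   (De Morgan)
≡ (p2 \land p4 \land \lnot \lnot (\lnot p2 \lor p4) \land \lnot \lnot p1) \lor p4 \lor p3   (double negation)
≡ (p2 \land p4 \land (\lnot p2 \lor p4) \land \lnot \lnot p1) \lor p4 \lor p3   (double negation)
≡ (p2 \land p4 \land (\lnot p2 \lor p4) \land p1) \lor p4 \lor p3   (double negation)
≡ (p2 \land p4 \land \lnot p2 \land p1) \lor (p2 \land p4 \land p4 \land p1) \lor p4 \lor p3   (distribute \land over \lor)
≡ p4 \lor p3   (simplify)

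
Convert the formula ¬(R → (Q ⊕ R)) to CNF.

R ∧ (¬R ∨ Q)

¬(R → (Q ⊕ R))
≡ ¬(¬R ∨ (Q ⊕ R))   (eliminate →)
≡ ¬(¬R ∨ ((Q ∨ R) ∧ ¬(Q ∧ R)))   (expand ⊕)
≡ ¬¬R ∧ ¬((Q ∨ R) ∧ ¬(Q ∧ R))   (De Morgan)
≡ R ∧ ¬((Q ∨ R) ∧ ¬(Q ∧ R))   (double negation)
≡ R ∧ (¬(Q ∨ R) ∨ ¬¬(Q ∧ R))   (De Morgan)
≡ R ∧ ((¬Q ∧ ¬R) ∨ ¬¬(Q ∧ R))   (De Morgan)
≡ R ∧ ((¬Q ∧ ¬R) ∨ (Q ∧ R))   (double negation)
≡ R ∧ (¬Q ∨ Q) ∧ (¬Q ∨ R) ∧ (¬R ∨ Q) ∧ (¬R ∨ R)   (distribute ∨ over ∧)
≡ R ∧ (¬R ∨ Q)   (simplify)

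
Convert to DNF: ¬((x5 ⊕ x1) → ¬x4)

¬((x5 ⊕ x1) → ¬x4)
≡ ¬(¬(x5 ⊕ x1) ∨ ¬x4)   [eliminate →]
≡ ¬(¬((x5 ∧ ¬x1) ∨ (¬x5 ∧ x1)) ∨ ¬x4)   [expand ⊕]
≡ ¬¬((x5 ∧ ¬x1) ∨ (¬x5 ∧ x1)) ∧ ¬¬x4   [De Morgan]
≡ ((x5 ∧ ¬x1) ∨ (¬x5 ∧ x1)) ∧ ¬¬x4   [double negation]
≡ ((x5 ∧ ¬x1) ∨ (¬x5 ∧ x1)) ∧ x4   [double negation]
≡ (x5 ∧ ¬x1 ∧ x4) ∨ (¬x5 ∧ x1 ∧ x4)   [distribute ∧ over ∨]

(x5 ∧ ¬x1 ∧ x4) ∨ (¬x5 ∧ x1 ∧ x4)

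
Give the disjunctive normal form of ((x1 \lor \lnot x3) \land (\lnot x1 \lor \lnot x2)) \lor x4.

(x1 \land \lnot x2) \lor (\lnot x3 \land \lnot x1) \lor (\lnot x3 \land \lnot x2) \lor x4

((x1 \lor \lnot x3) \land (\lnot x1 \lor \lnot x2)) \lor x4
= (x1 \land \lnot x1) \lor (x1 \land \lnot x2) \lor (\lnot x3 \land \lnot x1) \lor (\lnot x3 \land \lnot x2) \lor x4   (distribute \land over \lor)
= (x1 \land \lnot x2) \lor (\lnot x3 \land \lnot x1) \lor (\lnot x3 \land \lnot x2) \lor x4   (simplify)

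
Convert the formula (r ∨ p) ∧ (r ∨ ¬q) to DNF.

(r ∨ p) ∧ (r ∨ ¬q)
⇔ (r ∧ r) ∨ (r ∧ ¬q) ∨ (p ∧ r) ∨ (p ∧ ¬q)   [distribute ∧ over ∨]
⇔ r ∨ (p ∧ ¬q)   [simplify]

r ∨ (p ∧ ¬q)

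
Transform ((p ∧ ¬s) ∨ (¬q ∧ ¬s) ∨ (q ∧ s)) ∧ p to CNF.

((p ∧ ¬s) ∨ (¬q ∧ ¬s) ∨ (q ∧ s)) ∧ p
⇔ (p ∨ ¬q ∨ q) ∧ (p ∨ ¬q ∨ s) ∧ (p ∨ ¬s ∨ q) ∧ (p ∨ ¬s ∨ s) ∧ (¬s ∨ ¬q ∨ q) ∧ (¬s ∨ ¬q ∨ s) ∧ (¬s ∨ ¬s ∨ q) ∧ (¬s ∨ ¬s ∨ s) ∧ p   [distribute ∨ over ∧]
⇔ (¬s ∨ q) ∧ p   [simplify]

(¬s ∨ q) ∧ p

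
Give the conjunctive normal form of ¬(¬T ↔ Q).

¬(¬T ↔ Q)
= ¬((¬T → Q) ∧ (Q → ¬T))   — eliminate ↔
= ¬((¬¬T ∨ Q) ∧ (Q → ¬T))   — eliminate →
= ¬((¬¬T ∨ Q) ∧ (¬Q ∨ ¬T))   — eliminate →
= ¬(¬¬T ∨ Q) ∨ ¬(¬Q ∨ ¬T)   — De Morgan
= (¬¬¬T ∧ ¬Q) ∨ ¬(¬Q ∨ ¬T)   — De Morgan
= (¬T ∧ ¬Q) ∨ ¬(¬Q ∨ ¬T)   — double negation
= (¬T ∧ ¬Q) ∨ (¬¬Q ∧ ¬¬T)   — De Morgan
= (¬T ∧ ¬Q) ∨ (Q ∧ ¬¬T)   — double negation
= (¬T ∧ ¬Q) ∨ (Q ∧ T)   — double negation
= (¬T ∨ Q) ∧ (¬T ∨ T) ∧ (¬Q ∨ Q) ∧ (¬Q ∨ T)   — distribute ∨ over ∧
= (¬T ∨ Q) ∧ (¬Q ∨ T)   — simplify

(¬T ∨ Q) ∧ (¬Q ∨ T)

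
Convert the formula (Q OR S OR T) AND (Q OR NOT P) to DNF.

Q OR (S AND NOT P) OR (T AND NOT P)

(Q OR S OR T) AND (Q OR NOT P)
≡ (Q AND Q) OR (Q AND NOT P) OR (S AND Q) OR (S AND NOT P) OR (T AND Q) OR (T AND NOT P)   (distribute AND over OR)
≡ Q OR (S AND NOT P) OR (T AND NOT P)   (simplify)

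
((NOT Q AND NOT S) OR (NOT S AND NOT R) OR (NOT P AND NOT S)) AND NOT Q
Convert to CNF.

((NOT Q AND NOT S) OR (NOT S AND NOT R) OR (NOT P AND NOT S)) AND NOT Q
≡ (NOT Q OR NOT S OR NOT P) AND (NOT Q OR NOT S OR NOT S) AND (NOT Q OR NOT R OR NOT P) AND (NOT Q OR NOT R OR NOT S) AND (NOT S OR NOT S OR NOT P) AND (NOT S OR NOT S OR NOT S) AND (NOT S OR NOT R OR NOT P) AND (NOT S OR NOT R OR NOT S) AND NOT Q
≡ NOT S AND NOT Q

NOT S AND NOT Q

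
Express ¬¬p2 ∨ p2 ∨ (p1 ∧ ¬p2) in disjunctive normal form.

¬¬p2 ∨ p2 ∨ (p1 ∧ ¬p2)
≡ p2 ∨ p2 ∨ (p1 ∧ ¬p2)   [double negation]
≡ p2 ∨ (p1 ∧ ¬p2)   [simplify]

p2 ∨ (p1 ∧ ¬p2)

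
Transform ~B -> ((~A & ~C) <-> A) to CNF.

(B | A | C) & (B | ~A)

~B -> ((~A & ~C) <-> A)
= ~~B | ((~A & ~C) <-> A)   (eliminate ->)
= ~~B | (((~A & ~C) -> A) & (A -> (~A & ~C)))   (eliminate <->)
= ~~B | ((~(~A & ~C) | A) & (A -> (~A & ~C)))   (eliminate ->)
= ~~B | ((~(~A & ~C) | A) & (~A | (~A & ~C)))   (eliminate ->)
= B | ((~(~A & ~C) | A) & (~A | (~A & ~C)))   (double negation)
= B | ((~~A | ~~C | A) & (~A | (~A & ~C)))   (De Morgan)
= B | ((A | ~~C | A) & (~A | (~A & ~C)))   (double negation)
= B | ((A | C | A) & (~A | (~A & ~C)))   (double negation)
= (B | A | C | A) & (B | ~A | ~A) & (B | ~A | ~C)   (distribute | over &)
= (B | A | C) & (B | ~A)   (simplify)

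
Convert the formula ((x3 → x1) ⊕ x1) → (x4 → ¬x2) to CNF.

x3 ∨ x1 ∨ ¬x4 ∨ ¬x2

((x3 → x1) ⊕ x1) → (x4 → ¬x2)
= ¬((x3 → x1) ⊕ x1) ∨ (x4 → ¬x2)
= ¬(((x3 → x1) ∨ x1) ∧ ¬((x3 → x1) ∧ x1)) ∨ (x4 → ¬x2)
= ¬((¬x3 ∨ x1 ∨ x1) ∧ ¬((x3 → x1) ∧ x1)) ∨ (x4 → ¬x2)
= ¬((¬x3 ∨ x1 ∨ x1) ∧ ¬((¬x3 ∨ x1) ∧ x1)) ∨ (x4 → ¬x2)
= ¬((¬x3 ∨ x1 ∨ x1) ∧ ¬((¬x3 ∨ x1) ∧ x1)) ∨ ¬x4 ∨ ¬x2
= ¬(¬x3 ∨ x1 ∨ x1) ∨ ¬¬((¬x3 ∨ x1) ∧ x1) ∨ ¬x4 ∨ ¬x2
= (¬¬x3 ∧ ¬x1 ∧ ¬x1) ∨ ¬¬((¬x3 ∨ x1) ∧ x1) ∨ ¬x4 ∨ ¬x2
= (x3 ∧ ¬x1 ∧ ¬x1) ∨ ¬¬((¬x3 ∨ x1) ∧ x1) ∨ ¬x4 ∨ ¬x2
= (x3 ∧ ¬x1 ∧ ¬x1) ∨ ((¬x3 ∨ x1) ∧ x1) ∨ ¬x4 ∨ ¬x2
= (x3 ∨ ¬x3 ∨ x1 ∨ ¬x4 ∨ ¬x2) ∧ (x3 ∨ x1 ∨ ¬x4 ∨ ¬x2) ∧ (¬x1 ∨ ¬x3 ∨ x1 ∨ ¬x4 ∨ ¬x2) ∧ (¬x1 ∨ x1 ∨ ¬x4 ∨ ¬x2) ∧ (¬x1 ∨ ¬x3 ∨ x1 ∨ ¬x4 ∨ ¬x2) ∧ (¬x1 ∨ x1 ∨ ¬x4 ∨ ¬x2)
= x3 ∨ x1 ∨ ¬x4 ∨ ¬x2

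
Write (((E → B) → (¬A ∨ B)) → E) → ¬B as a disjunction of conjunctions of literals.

(¬A ∧ ¬E) ∨ (B ∧ ¬E) ∨ ¬B

(((E → B) → (¬A ∨ B)) → E) → ¬B
⇔ ¬(((E → B) → (¬A ∨ B)) → E) ∨ ¬B   — eliminate →
⇔ ¬(¬((E → B) → (¬A ∨ B)) ∨ E) ∨ ¬B   — eliminate →
⇔ ¬(¬(¬(E → B) ∨ ¬A ∨ B) ∨ E) ∨ ¬B   — eliminate →
⇔ ¬(¬(¬(¬E ∨ B) ∨ ¬A ∨ B) ∨ E) ∨ ¬B   — eliminate →
⇔ (¬¬(¬(¬E ∨ B) ∨ ¬A ∨ B) ∧ ¬E) ∨ ¬B   — De Morgan
⇔ ((¬(¬E ∨ B) ∨ ¬A ∨ B) ∧ ¬E) ∨ ¬B   — double negation
⇔ (((¬¬E ∧ ¬B) ∨ ¬A ∨ B) ∧ ¬E) ∨ ¬B   — De Morgan
⇔ (((E ∧ ¬B) ∨ ¬A ∨ B) ∧ ¬E) ∨ ¬B   — double negation
⇔ (E ∧ ¬B ∧ ¬E) ∨ (¬A ∧ ¬E) ∨ (B ∧ ¬E) ∨ ¬B   — distribute ∧ over ∨
⇔ (¬A ∧ ¬E) ∨ (B ∧ ¬E) ∨ ¬B   — simplify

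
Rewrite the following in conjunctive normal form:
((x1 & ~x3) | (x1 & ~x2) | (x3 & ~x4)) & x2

(x1 | x3) & (x1 | ~x4) & (~x3 | ~x2 | ~x4) & x2

((x1 & ~x3) | (x1 & ~x2) | (x3 & ~x4)) & x2
≡ (x1 | x1 | x3) & (x1 | x1 | ~x4) & (x1 | ~x2 | x3) & (x1 | ~x2 | ~x4) & (~x3 | x1 | x3) & (~x3 | x1 | ~x4) & (~x3 | ~x2 | x3) & (~x3 | ~x2 | ~x4) & x2   [distribute | over &]
≡ (x1 | x3) & (x1 | ~x4) & (~x3 | ~x2 | ~x4) & x2   [simplify]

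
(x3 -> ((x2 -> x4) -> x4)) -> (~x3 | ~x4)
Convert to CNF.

(x3 -> ((x2 -> x4) -> x4)) -> (~x3 | ~x4)
= ~(x3 -> ((x2 -> x4) -> x4)) | ~x3 | ~x4   (eliminate ->)
= ~(~x3 | ((x2 -> x4) -> x4)) | ~x3 | ~x4   (eliminate ->)
= ~(~x3 | ~(x2 -> x4) | x4) | ~x3 | ~x4   (eliminate ->)
= ~(~x3 | ~(~x2 | x4) | x4) | ~x3 | ~x4   (eliminate ->)
= (~~x3 & ~~(~x2 | x4) & ~x4) | ~x3 | ~x4   (De Morgan)
= (x3 & ~~(~x2 | x4) & ~x4) | ~x3 | ~x4   (double negation)
= (x3 & (~x2 | x4) & ~x4) | ~x3 | ~x4   (double negation)
= (x3 | ~x3 | ~x4) & (~x2 | x4 | ~x3 | ~x4) & (~x4 | ~x3 | ~x4)   (distribute | over &)
= ~x4 | ~x3   (simplify)

~x4 | ~x3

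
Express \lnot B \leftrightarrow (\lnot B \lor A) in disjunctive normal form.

\lnot B \leftrightarrow (\lnot B \lor A)
≡ (\lnot B \to (\lnot B \lor A)) \land ((\lnot B \lor A) \to \lnot B)   — eliminate \leftrightarrow
≡ (\lnot \lnot B \lor \lnot B \lor A) \land ((\lnot B \lor A) \to \lnot B)   — eliminate \to
≡ (\lnot \lnot B \lor \lnot B \lor A) \land (\lnot (\lnot B \lor A) \lor \lnot B)   — eliminate \to
≡ (B \lor \lnot B \lor A) \land (\lnot (\lnot B \lor A) \lor \lnot B)   — double negation
≡ (B \lor \lnot B \lor A) \land ((\lnot \lnot B \land \lnot A) \lor \lnot B)   — De Morgan
≡ (B \lor \lnot B \lor A) \land ((B \land \lnot A) \lor \lnot B)   — double negation
≡ (B \land B \land \lnot A) \lor (B \land \lnot B) \lor (\lnot B \land B \land \lnot A) \lor (\lnot B \land \lnot B) \lor (A \land B \land \lnot A) \lor (A \land \lnot B)   — distribute \land over \lor
≡ (B \land \lnot A) \lor \lnot B   — simplify

(B \land \lnot A) \lor \lnot B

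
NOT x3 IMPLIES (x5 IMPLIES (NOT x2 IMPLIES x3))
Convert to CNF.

x3 OR NOT x5 OR x2

NOT x3 IMPLIES (x5 IMPLIES (NOT x2 IMPLIES x3))
= NOT NOT x3 OR (x5 IMPLIES (NOT x2 IMPLIES x3))   — eliminate IMPLIES
= NOT NOT x3 OR NOT x5 OR (NOT x2 IMPLIES x3)   — eliminate IMPLIES
= NOT NOT x3 OR NOT x5 OR NOT NOT x2 OR x3   — eliminate IMPLIES
= x3 OR NOT x5 OR NOT NOT x2 OR x3   — double negation
= x3 OR NOT x5 OR x2 OR x3   — double negation
= x3 OR NOT x5 OR x2   — simplify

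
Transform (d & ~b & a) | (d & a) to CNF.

d & a

(d & ~b & a) | (d & a)
= (d | d) & (d | a) & (~b | d) & (~b | a) & (a | d) & (a | a)   [distribute | over &]
= d & a   [simplify]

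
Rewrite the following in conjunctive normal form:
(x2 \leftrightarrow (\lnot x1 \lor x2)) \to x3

(x2 \leftrightarrow (\lnot x1 \lor x2)) \to x3
≡ \lnot (x2 \leftrightarrow (\lnot x1 \lor x2)) \lor x3   — eliminate \to
≡ \lnot ((x2 \to (\lnot x1 \lor x2)) \land ((\lnot x1 \lor x2) \to x2)) \lor x3   — eliminate \leftrightarrow
≡ \lnot ((\lnot x2 \lor \lnot x1 \lor x2) \land ((\lnot x1 \lor x2) \to x2)) \lor x3   — eliminate \to
≡ \lnot ((\lnot x2 \lor \lnot x1 \lor x2) \land (\lnot (\lnot x1 \lor x2) \lor x2)) \lor x3   — eliminate \to
≡ \lnot (\lnot x2 \lor \lnot x1 \lor x2) \lor \lnot (\lnot (\lnot x1 \lor x2) \lor x2) \lor x3   — De Morgan
≡ (\lnot \lnot x2 \land \lnot \lnot x1 \land \lnot x2) \lor \lnot (\lnot (\lnot x1 \lor x2) \lor x2) \lor x3   — De Morgan
≡ (x2 \land \lnot \lnot x1 \land \lnot x2) \lor \lnot (\lnot (\lnot x1 \lor x2) \lor x2) \lor x3   — double negation
≡ (x2 \land x1 \land \lnot x2) \lor \lnot (\lnot (\lnot x1 \lor x2) \lor x2) \lor x3   — double negation
≡ (x2 \land x1 \land \lnot x2) \lor (\lnot \lnot (\lnot x1 \lor x2) \land \lnot x2) \lor x3   — De Morgan
≡ (x2 \land x1 \land \lnot x2) \lor ((\lnot x1 \lor x2) \land \lnot x2) \lor x3   — double negation
≡ (x2 \lor \lnot x1 \lor x2 \lor x3) \land (x2 \lor \lnot x2 \lor x3) \land (x1 \lor \lnot x1 \lor x2 \lor x3) \land (x1 \lor \lnot x2 \lor x3) \land (\lnot x2 \lor \lnot x1 \lor x2 \lor x3) \land (\lnot x2 \lor \lnot x2 \lor x3)   — distribute \lor over \land
≡ (x2 \lor \lnot x1 \lor x3) \land (\lnot x2 \lor x3)   — simplify

(x2 \lor \lnot x1 \lor x3) \land (\lnot x2 \lor x3)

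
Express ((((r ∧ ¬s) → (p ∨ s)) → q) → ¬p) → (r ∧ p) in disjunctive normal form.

((((r ∧ ¬s) → (p ∨ s)) → q) → ¬p) → (r ∧ p)
= ¬((((r ∧ ¬s) → (p ∨ s)) → q) → ¬p) ∨ (r ∧ p)   [eliminate →]
= ¬(¬(((r ∧ ¬s) → (p ∨ s)) → q) ∨ ¬p) ∨ (r ∧ p)   [eliminate →]
= ¬(¬(¬((r ∧ ¬s) → (p ∨ s)) ∨ q) ∨ ¬p) ∨ (r ∧ p)   [eliminate →]
= ¬(¬(¬(¬(r ∧ ¬s) ∨ p ∨ s) ∨ q) ∨ ¬p) ∨ (r ∧ p)   [eliminate →]
= (¬¬(¬(¬(r ∧ ¬s) ∨ p ∨ s) ∨ q) ∧ ¬¬p) ∨ (r ∧ p)   [De Morgan]
= ((¬(¬(r ∧ ¬s) ∨ p ∨ s) ∨ q) ∧ ¬¬p) ∨ (r ∧ p)   [double negation]
= (((¬¬(r ∧ ¬s) ∧ ¬p ∧ ¬s) ∨ q) ∧ ¬¬p) ∨ (r ∧ p)   [De Morgan]
= (((r ∧ ¬s ∧ ¬p ∧ ¬s) ∨ q) ∧ ¬¬p) ∨ (r ∧ p)   [double negation]
= (((r ∧ ¬s ∧ ¬p ∧ ¬s) ∨ q) ∧ p) ∨ (r ∧ p)   [double negation]
= (r ∧ ¬s ∧ ¬p ∧ ¬s ∧ p) ∨ (q ∧ p) ∨ (r ∧ p)   [distribute ∧ over ∨]
= (q ∧ p) ∨ (r ∧ p)   [simplify]

(q ∧ p) ∨ (r ∧ p)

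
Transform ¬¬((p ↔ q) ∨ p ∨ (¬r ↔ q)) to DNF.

¬¬((p ↔ q) ∨ p ∨ (¬r ↔ q))
≡ ¬¬(((p → q) ∧ (q → p)) ∨ p ∨ (¬r ↔ q))   — eliminate ↔
≡ ¬¬(((¬p ∨ q) ∧ (q → p)) ∨ p ∨ (¬r ↔ q))   — eliminate →
≡ ¬¬(((¬p ∨ q) ∧ (¬q ∨ p)) ∨ p ∨ (¬r ↔ q))   — eliminate →
≡ ¬¬(((¬p ∨ q) ∧ (¬q ∨ p)) ∨ p ∨ ((¬r → q) ∧ (q → ¬r)))   — eliminate ↔
≡ ¬¬(((¬p ∨ q) ∧ (¬q ∨ p)) ∨ p ∨ ((¬¬r ∨ q) ∧ (q → ¬r)))   — eliminate →
≡ ¬¬(((¬p ∨ q) ∧ (¬q ∨ p)) ∨ p ∨ ((¬¬r ∨ q) ∧ (¬q ∨ ¬r)))   — eliminate →
≡ ((¬p ∨ q) ∧ (¬q ∨ p)) ∨ p ∨ ((¬¬r ∨ q) ∧ (¬q ∨ ¬r))   — double negation
≡ ((¬p ∨ q) ∧ (¬q ∨ p)) ∨ p ∨ ((r ∨ q) ∧ (¬q ∨ ¬r))   — double negation
≡ (¬p ∧ ¬q) ∨ (¬p ∧ p) ∨ (q ∧ ¬q) ∨ (q ∧ p) ∨ p ∨ (r ∧ ¬q) ∨ (r ∧ ¬r) ∨ (q ∧ ¬q) ∨ (q ∧ ¬r)   — distribute ∧ over ∨
≡ (¬p ∧ ¬q) ∨ p ∨ (r ∧ ¬q) ∨ (q ∧ ¬r)   — simplify

(¬p ∧ ¬q) ∨ p ∨ (r ∧ ¬q) ∨ (q ∧ ¬r)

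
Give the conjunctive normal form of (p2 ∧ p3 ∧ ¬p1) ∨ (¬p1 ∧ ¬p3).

(p2 ∧ p3 ∧ ¬p1) ∨ (¬p1 ∧ ¬p3)
= (p2 ∨ ¬p1) ∧ (p2 ∨ ¬p3) ∧ (p3 ∨ ¬p1) ∧ (p3 ∨ ¬p3) ∧ (¬p1 ∨ ¬p1) ∧ (¬p1 ∨ ¬p3)
= (p2 ∨ ¬p3) ∧ ¬p1

(p2 ∨ ¬p3) ∧ ¬p1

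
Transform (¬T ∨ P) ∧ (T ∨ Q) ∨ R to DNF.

¬T ∧ Q ∨ P ∧ T ∨ P ∧ Q ∨ R

(¬T ∨ P) ∧ (T ∨ Q) ∨ R
⇔ ¬T ∧ T ∨ ¬T ∧ Q ∨ P ∧ T ∨ P ∧ Q ∨ R   — distribute ∧ over ∨
⇔ ¬T ∧ Q ∨ P ∧ T ∨ P ∧ Q ∨ R   — simplify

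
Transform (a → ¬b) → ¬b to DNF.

a ∧ b ∨ ¬b

(a → ¬b) → ¬b
≡ ¬(a → ¬b) ∨ ¬b   (eliminate →)
≡ ¬(¬a ∨ ¬b) ∨ ¬b   (eliminate →)
≡ ¬¬a ∧ ¬¬b ∨ ¬b   (De Morgan)
≡ a ∧ ¬¬b ∨ ¬b   (double negation)
≡ a ∧ b ∨ ¬b   (double negation)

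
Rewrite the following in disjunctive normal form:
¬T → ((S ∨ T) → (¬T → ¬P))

¬T → ((S ∨ T) → (¬T → ¬P))
= ¬¬T ∨ ((S ∨ T) → (¬T → ¬P))   [eliminate →]
= ¬¬T ∨ ¬(S ∨ T) ∨ (¬T → ¬P)   [eliminate →]
= ¬¬T ∨ ¬(S ∨ T) ∨ ¬¬T ∨ ¬P   [eliminate →]
= T ∨ ¬(S ∨ T) ∨ ¬¬T ∨ ¬P   [double negation]
= T ∨ (¬S ∧ ¬T) ∨ ¬¬T ∨ ¬P   [De Morgan]
= T ∨ (¬S ∧ ¬T) ∨ T ∨ ¬P   [double negation]
= T ∨ (¬S ∧ ¬T) ∨ ¬P   [simplify]

T ∨ (¬S ∧ ¬T) ∨ ¬P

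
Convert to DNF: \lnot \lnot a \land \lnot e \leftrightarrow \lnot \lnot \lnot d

\lnot a \land d \lor e \land d \lor \lnot d \land a \land \lnot e

\lnot \lnot a \land \lnot e \leftrightarrow \lnot \lnot \lnot d
≡ (\lnot \lnot a \land \lnot e \to \lnot \lnot \lnot d) \land (\lnot \lnot \lnot d \to \lnot \lnot a \land \lnot e)   (eliminate \leftrightarrow)
≡ (\lnot (\lnot \lnot a \land \lnot e) \lor \lnot \lnot \lnot d) \land (\lnot \lnot \lnot d \to \lnot \lnot a \land \lnot e)   (eliminate \to)
≡ (\lnot (\lnot \lnot a \land \lnot e) \lor \lnot \lnot \lnot d) \land (\lnot \lnot \lnot \lnot d \lor \lnot \lnot a \land \lnot e)   (eliminate \to)
≡ (\lnot \lnot \lnot a \lor \lnot \lnot e \lor \lnot \lnot \lnot d) \land (\lnot \lnot \lnot \lnot d \lor \lnot \lnot a \land \lnot e)   (De Morgan)
≡ (\lnot a \lor \lnot \lnot e \lor \lnot \lnot \lnot d) \land (\lnot \lnot \lnot \lnot d \lor \lnot \lnot a \land \lnot e)   (double negation)
≡ (\lnot a \lor e \lor \lnot \lnot \lnot d) \land (\lnot \lnot \lnot \lnot d \lor \lnot \lnot a \land \lnot e)   (double negation)
≡ (\lnot a \lor e \lor \lnot d) \land (\lnot \lnot \lnot \lnot d \lor \lnot \lnot a \land \lnot e)   (double negation)
≡ (\lnot a \lor e \lor \lnot d) \land (\lnot \lnot d \lor \lnot \lnot a \land \lnot e)   (double negation)
≡ (\lnot a \lor e \lor \lnot d) \land (d \lor \lnot \lnot a \land \lnot e)   (double negation)
≡ (\lnot a \lor e \lor \lnot d) \land (d \lor a \land \lnot e)   (double negation)
≡ \lnot a \land d \lor \lnot a \land a \land \lnot e \lor e \land d \lor e \land a \land \lnot e \lor \lnot d \land d \lor \lnot d \land a \land \lnot e   (distribute \land over \lor)
≡ \lnot a \land d \lor e \land d \lor \lnot d \land a \land \lnot e   (simplify)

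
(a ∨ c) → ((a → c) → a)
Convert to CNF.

(a ∨ c) → ((a → c) → a)
⇔ ¬(a ∨ c) ∨ ((a → c) → a)
⇔ ¬(a ∨ c) ∨ ¬(a → c) ∨ a
⇔ ¬(a ∨ c) ∨ ¬(¬a ∨ c) ∨ a
⇔ (¬a ∧ ¬c) ∨ ¬(¬a ∨ c) ∨ a
⇔ (¬a ∧ ¬c) ∨ (¬¬a ∧ ¬c) ∨ a
⇔ (¬a ∧ ¬c) ∨ (a ∧ ¬c) ∨ a
⇔ (¬a ∨ a ∨ a) ∧ (¬a ∨ ¬c ∨ a) ∧ (¬c ∨ a ∨ a) ∧ (¬c ∨ ¬c ∨ a)
⇔ ¬c ∨ a

¬c ∨ a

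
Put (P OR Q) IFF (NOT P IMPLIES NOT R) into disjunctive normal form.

(NOT P AND NOT Q AND R) OR P OR (NOT R AND Q)

(P OR Q) IFF (NOT P IMPLIES NOT R)
≡ ((P OR Q) IMPLIES (NOT P IMPLIES NOT R)) AND ((NOT P IMPLIES NOT R) IMPLIES (P OR Q))   — eliminate IFF
≡ (NOT (P OR Q) OR (NOT P IMPLIES NOT R)) AND ((NOT P IMPLIES NOT R) IMPLIES (P OR Q))   — eliminate IMPLIES
≡ (NOT (P OR Q) OR NOT NOT P OR NOT R) AND ((NOT P IMPLIES NOT R) IMPLIES (P OR Q))   — eliminate IMPLIES
≡ (NOT (P OR Q) OR NOT NOT P OR NOT R) AND (NOT (NOT P IMPLIES NOT R) OR P OR Q)   — eliminate IMPLIES
≡ (NOT (P OR Q) OR NOT NOT P OR NOT R) AND (NOT (NOT NOT P OR NOT R) OR P OR Q)   — eliminate IMPLIES
≡ ((NOT P AND NOT Q) OR NOT NOT P OR NOT R) AND (NOT (NOT NOT P OR NOT R) OR P OR Q)   — De Morgan
≡ ((NOT P AND NOT Q) OR P OR NOT R) AND (NOT (NOT NOT P OR NOT R) OR P OR Q)   — double negation
≡ ((NOT P AND NOT Q) OR P OR NOT R) AND ((NOT NOT NOT P AND NOT NOT R) OR P OR Q)   — De Morgan
≡ ((NOT P AND NOT Q) OR P OR NOT R) AND ((NOT P AND NOT NOT R) OR P OR Q)   — double negation
≡ ((NOT P AND NOT Q) OR P OR NOT R) AND ((NOT P AND R) OR P OR Q)   — double negation
≡ (NOT P AND NOT Q AND NOT P AND R) OR (NOT P AND NOT Q AND P) OR (NOT P AND NOT Q AND Q) OR (P AND NOT P AND R) OR (P AND P) OR (P AND Q) OR (NOT R AND NOT P AND R) OR (NOT R AND P) OR (NOT R AND Q)   — distribute AND over OR
≡ (NOT P AND NOT Q AND R) OR P OR (NOT R AND Q)   — simplify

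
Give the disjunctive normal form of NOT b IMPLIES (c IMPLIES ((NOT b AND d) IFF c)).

NOT b IMPLIES (c IMPLIES ((NOT b AND d) IFF c))
≡ NOT NOT b OR (c IMPLIES ((NOT b AND d) IFF c))   (eliminate IMPLIES)
≡ NOT NOT b OR NOT c OR ((NOT b AND d) IFF c)   (eliminate IMPLIES)
≡ NOT NOT b OR NOT c OR (((NOT b AND d) IMPLIES c) AND (c IMPLIES (NOT b AND d)))   (eliminate IFF)
≡ NOT NOT b OR NOT c OR ((NOT (NOT b AND d) OR c) AND (c IMPLIES (NOT b AND d)))   (eliminate IMPLIES)
≡ NOT NOT b OR NOT c OR ((NOT (NOT b AND d) OR c) AND (NOT c OR (NOT b AND d)))   (eliminate IMPLIES)
≡ b OR NOT c OR ((NOT (NOT b AND d) OR c) AND (NOT c OR (NOT b AND d)))   (double negation)
≡ b OR NOT c OR ((NOT NOT b OR NOT d OR c) AND (NOT c OR (NOT b AND d)))   (De Morgan)
≡ b OR NOT c OR ((b OR NOT d OR c) AND (NOT c OR (NOT b AND d)))   (double negation)
≡ b OR NOT c OR (b AND NOT c) OR (b AND NOT b AND d) OR (NOT d AND NOT c) OR (NOT d AND NOT b AND d) OR (c AND NOT c) OR (c AND NOT b AND d)   (distribute AND over OR)
≡ b OR NOT c OR (c AND NOT b AND d)   (simplify)

b OR NOT c OR (c AND NOT b AND d)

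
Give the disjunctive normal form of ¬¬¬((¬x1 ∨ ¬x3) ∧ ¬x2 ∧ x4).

¬¬¬((¬x1 ∨ ¬x3) ∧ ¬x2 ∧ x4)
≡ ¬((¬x1 ∨ ¬x3) ∧ ¬x2 ∧ x4)   [double negation]
≡ ¬(¬x1 ∨ ¬x3) ∨ ¬¬x2 ∨ ¬x4   [De Morgan]
≡ (¬¬x1 ∧ ¬¬x3) ∨ ¬¬x2 ∨ ¬x4   [De Morgan]
≡ (x1 ∧ ¬¬x3) ∨ ¬¬x2 ∨ ¬x4   [double negation]
≡ (x1 ∧ x3) ∨ ¬¬x2 ∨ ¬x4   [double negation]
≡ (x1 ∧ x3) ∨ x2 ∨ ¬x4   [double negation]

(x1 ∧ x3) ∨ x2 ∨ ¬x4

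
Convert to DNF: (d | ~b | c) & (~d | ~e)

(d | ~b | c) & (~d | ~e)
⇔ (d & ~d) | (d & ~e) | (~b & ~d) | (~b & ~e) | (c & ~d) | (c & ~e)   (distribute & over |)
⇔ (d & ~e) | (~b & ~d) | (~b & ~e) | (c & ~d) | (c & ~e)   (simplify)

(d & ~e) | (~b & ~d) | (~b & ~e) | (c & ~d) | (c & ~e)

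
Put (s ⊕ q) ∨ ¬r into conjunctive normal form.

(s ⊕ q) ∨ ¬r
⇔ (s ∨ q) ∧ ¬(s ∧ q) ∨ ¬r   [expand ⊕]
⇔ (s ∨ q) ∧ (¬s ∨ ¬q) ∨ ¬r   [De Morgan]
⇔ (s ∨ q ∨ ¬r) ∧ (¬s ∨ ¬q ∨ ¬r)   [distribute ∨ over ∧]

(s ∨ q ∨ ¬r) ∧ (¬s ∨ ¬q ∨ ¬r)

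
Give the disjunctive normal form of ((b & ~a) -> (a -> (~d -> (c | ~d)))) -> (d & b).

((b & ~a) -> (a -> (~d -> (c | ~d)))) -> (d & b)
⇔ ~((b & ~a) -> (a -> (~d -> (c | ~d)))) | (d & b)   (eliminate ->)
⇔ ~(~(b & ~a) | (a -> (~d -> (c | ~d)))) | (d & b)   (eliminate ->)
⇔ ~(~(b & ~a) | ~a | (~d -> (c | ~d))) | (d & b)   (eliminate ->)
⇔ ~(~(b & ~a) | ~a | ~~d | c | ~d) | (d & b)   (eliminate ->)
⇔ (~~(b & ~a) & ~~a & ~~~d & ~c & ~~d) | (d & b)   (De Morgan)
⇔ (b & ~a & ~~a & ~~~d & ~c & ~~d) | (d & b)   (double negation)
⇔ (b & ~a & a & ~~~d & ~c & ~~d) | (d & b)   (double negation)
⇔ (b & ~a & a & ~d & ~c & ~~d) | (d & b)   (double negation)
⇔ (b & ~a & a & ~d & ~c & d) | (d & b)   (double negation)
⇔ d & b   (simplify)

d & b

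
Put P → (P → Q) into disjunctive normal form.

P → (P → Q)
⇔ ¬P ∨ (P → Q)
⇔ ¬P ∨ ¬P ∨ Q
⇔ ¬P ∨ Q

¬P ∨ Q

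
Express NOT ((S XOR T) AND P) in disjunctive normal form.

NOT ((S XOR T) AND P)
≡ NOT (((S AND NOT T) OR (NOT S AND T)) AND P)   [expand XOR]
≡ NOT ((S AND NOT T) OR (NOT S AND T)) OR NOT P   [De Morgan]
≡ (NOT (S AND NOT T) AND NOT (NOT S AND T)) OR NOT P   [De Morgan]
≡ ((NOT S OR NOT NOT T) AND NOT (NOT S AND T)) OR NOT P   [De Morgan]
≡ ((NOT S OR T) AND NOT (NOT S AND T)) OR NOT P   [double negation]
≡ ((NOT S OR T) AND (NOT NOT S OR NOT T)) OR NOT P   [De Morgan]
≡ ((NOT S OR T) AND (S OR NOT T)) OR NOT P   [double negation]
≡ (NOT S AND S) OR (NOT S AND NOT T) OR (T AND S) OR (T AND NOT T) OR NOT P   [distribute AND over OR]
≡ (NOT S AND NOT T) OR (T AND S) OR NOT P   [simplify]

(NOT S AND NOT T) OR (T AND S) OR NOT P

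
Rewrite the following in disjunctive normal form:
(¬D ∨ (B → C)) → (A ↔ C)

(¬D ∨ (B → C)) → (A ↔ C)
≡ ¬(¬D ∨ (B → C)) ∨ (A ↔ C)   (eliminate →)
≡ ¬(¬D ∨ ¬B ∨ C) ∨ (A ↔ C)   (eliminate →)
≡ ¬(¬D ∨ ¬B ∨ C) ∨ ((A → C) ∧ (C → A))   (eliminate ↔)
≡ ¬(¬D ∨ ¬B ∨ C) ∨ ((¬A ∨ C) ∧ (C → A))   (eliminate →)
≡ ¬(¬D ∨ ¬B ∨ C) ∨ ((¬A ∨ C) ∧ (¬C ∨ A))   (eliminate →)
≡ (¬¬D ∧ ¬¬B ∧ ¬C) ∨ ((¬A ∨ C) ∧ (¬C ∨ A))   (De Morgan)
≡ (D ∧ ¬¬B ∧ ¬C) ∨ ((¬A ∨ C) ∧ (¬C ∨ A))   (double negation)
≡ (D ∧ B ∧ ¬C) ∨ ((¬A ∨ C) ∧ (¬C ∨ A))   (double negation)
≡ (D ∧ B ∧ ¬C) ∨ (¬A ∧ ¬C) ∨ (¬A ∧ A) ∨ (C ∧ ¬C) ∨ (C ∧ A)   (distribute ∧ over ∨)
≡ (D ∧ B ∧ ¬C) ∨ (¬A ∧ ¬C) ∨ (C ∧ A)   (simplify)

(D ∧ B ∧ ¬C) ∨ (¬A ∧ ¬C) ∨ (C ∧ A)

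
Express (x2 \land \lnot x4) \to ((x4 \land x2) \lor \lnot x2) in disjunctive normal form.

(x2 \land \lnot x4) \to ((x4 \land x2) \lor \lnot x2)
⇔ \lnot (x2 \land \lnot x4) \lor (x4 \land x2) \lor \lnot x2
⇔ \lnot x2 \lor \lnot \lnot x4 \lor (x4 \land x2) \lor \lnot x2
⇔ \lnot x2 \lor x4 \lor (x4 \land x2) \lor \lnot x2
⇔ \lnot x2 \lor x4

\lnot x2 \lor x4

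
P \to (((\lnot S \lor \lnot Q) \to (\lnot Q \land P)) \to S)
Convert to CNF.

\lnot P \lor Q \lor S

P \to (((\lnot S \lor \lnot Q) \to (\lnot Q \land P)) \to S)
≡ \lnot P \lor (((\lnot S \lor \lnot Q) \to (\lnot Q \land P)) \to S)   — eliminate \to
≡ \lnot P \lor \lnot ((\lnot S \lor \lnot Q) \to (\lnot Q \land P)) \lor S   — eliminate \to
≡ \lnot P \lor \lnot (\lnot (\lnot S \lor \lnot Q) \lor (\lnot Q \land P)) \lor S   — eliminate \to
≡ \lnot P \lor (\lnot \lnot (\lnot S \lor \lnot Q) \land \lnot (\lnot Q \land P)) \lor S   — De Morgan
≡ \lnot P \lor ((\lnot S \lor \lnot Q) \land \lnot (\lnot Q \land P)) \lor S   — double negation
≡ \lnot P \lor ((\lnot S \lor \lnot Q) \land (\lnot \lnot Q \lor \lnot P)) \lor S   — De Morgan
≡ \lnot P \lor ((\lnot S \lor \lnot Q) \land (Q \lor \lnot P)) \lor S   — double negation
≡ (\lnot P \lor \lnot S \lor \lnot Q \lor S) \land (\lnot P \lor Q \lor \lnot P \lor S)   — distribute \lor over \land
≡ \lnot P \lor Q \lor S   — simplify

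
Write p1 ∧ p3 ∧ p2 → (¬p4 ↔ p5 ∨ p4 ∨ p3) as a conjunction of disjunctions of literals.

p1 ∧ p3 ∧ p2 → (¬p4 ↔ p5 ∨ p4 ∨ p3)
≡ ¬(p1 ∧ p3 ∧ p2) ∨ (¬p4 ↔ p5 ∨ p4 ∨ p3)   — eliminate →
≡ ¬(p1 ∧ p3 ∧ p2) ∨ (¬p4 → p5 ∨ p4 ∨ p3) ∧ (p5 ∨ p4 ∨ p3 → ¬p4)   — eliminate ↔
≡ ¬(p1 ∧ p3 ∧ p2) ∨ (¬¬p4 ∨ p5 ∨ p4 ∨ p3) ∧ (p5 ∨ p4 ∨ p3 → ¬p4)   — eliminate →
≡ ¬(p1 ∧ p3 ∧ p2) ∨ (¬¬p4 ∨ p5 ∨ p4 ∨ p3) ∧ (¬(p5 ∨ p4 ∨ p3) ∨ ¬p4)   — eliminate →
≡ ¬p1 ∨ ¬p3 ∨ ¬p2 ∨ (¬¬p4 ∨ p5 ∨ p4 ∨ p3) ∧ (¬(p5 ∨ p4 ∨ p3) ∨ ¬p4)   — De Morgan
≡ ¬p1 ∨ ¬p3 ∨ ¬p2 ∨ (p4 ∨ p5 ∨ p4 ∨ p3) ∧ (¬(p5 ∨ p4 ∨ p3) ∨ ¬p4)   — double negation
≡ ¬p1 ∨ ¬p3 ∨ ¬p2 ∨ (p4 ∨ p5 ∨ p4 ∨ p3) ∧ (¬p5 ∧ ¬p4 ∧ ¬p3 ∨ ¬p4)   — De Morgan
≡ (¬p1 ∨ ¬p3 ∨ ¬p2 ∨ p4 ∨ p5 ∨ p4 ∨ p3) ∧ (¬p1 ∨ ¬p3 ∨ ¬p2 ∨ ¬p5 ∨ ¬p4) ∧ (¬p1 ∨ ¬p3 ∨ ¬p2 ∨ ¬p4 ∨ ¬p4) ∧ (¬p1 ∨ ¬p3 ∨ ¬p2 ∨ ¬p3 ∨ ¬p4)   — distribute ∨ over ∧
≡ ¬p1 ∨ ¬p3 ∨ ¬p2 ∨ ¬p4   — simplify

¬p1 ∨ ¬p3 ∨ ¬p2 ∨ ¬p4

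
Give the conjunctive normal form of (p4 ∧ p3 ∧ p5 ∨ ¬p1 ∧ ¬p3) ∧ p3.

(p4 ∧ p3 ∧ p5 ∨ ¬p1 ∧ ¬p3) ∧ p3
⇔ (p4 ∨ ¬p1) ∧ (p4 ∨ ¬p3) ∧ (p3 ∨ ¬p1) ∧ (p3 ∨ ¬p3) ∧ (p5 ∨ ¬p1) ∧ (p5 ∨ ¬p3) ∧ p3   — distribute ∨ over ∧
⇔ (p4 ∨ ¬p1) ∧ (p4 ∨ ¬p3) ∧ (p5 ∨ ¬p1) ∧ (p5 ∨ ¬p3) ∧ p3   — simplify

(p4 ∨ ¬p1) ∧ (p4 ∨ ¬p3) ∧ (p5 ∨ ¬p1) ∧ (p5 ∨ ¬p3) ∧ p3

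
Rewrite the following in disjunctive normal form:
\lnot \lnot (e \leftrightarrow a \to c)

\lnot \lnot (e \leftrightarrow a \to c)
≡ \lnot \lnot ((e \to (a \to c)) \land ((a \to c) \to e))   [eliminate \leftrightarrow]
≡ \lnot \lnot ((\lnot e \lor (a \to c)) \land ((a \to c) \to e))   [eliminate \to]
≡ \lnot \lnot ((\lnot e \lor \lnot a \lor c) \land ((a \to c) \to e))   [eliminate \to]
≡ \lnot \lnot ((\lnot e \lor \lnot a \lor c) \land (\lnot (a \to c) \lor e))   [eliminate \to]
≡ \lnot \lnot ((\lnot e \lor \lnot a \lor c) \land (\lnot (\lnot a \lor c) \lor e))   [eliminate \to]
≡ (\lnot e \lor \lnot a \lor c) \land (\lnot (\lnot a \lor c) \lor e)   [double negation]
≡ (\lnot e \lor \lnot a \lor c) \land (\lnot \lnot a \land \lnot c \lor e)   [De Morgan]
≡ (\lnot e \lor \lnot a \lor c) \land (a \land \lnot c \lor e)   [double negation]
≡ \lnot e \land a \land \lnot c \lor \lnot e \land e \lor \lnot a \land a \land \lnot c \lor \lnot a \land e \lor c \land a \land \lnot c \lor c \land e   [distribute \land over \lor]
≡ \lnot e \land a \land \lnot c \lor \lnot a \land e \lor c \land e   [simplify]

\lnot e \land a \land \lnot c \lor \lnot a \land e \lor c \land e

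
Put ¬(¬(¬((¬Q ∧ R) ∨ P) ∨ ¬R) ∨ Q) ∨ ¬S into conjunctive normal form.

(Q ∨ ¬R ∨ ¬S) ∧ (¬P ∨ ¬R ∨ ¬S) ∧ (¬Q ∨ ¬S)

¬(¬(¬((¬Q ∧ R) ∨ P) ∨ ¬R) ∨ Q) ∨ ¬S
≡ (¬¬(¬((¬Q ∧ R) ∨ P) ∨ ¬R) ∧ ¬Q) ∨ ¬S   (De Morgan)
≡ ((¬((¬Q ∧ R) ∨ P) ∨ ¬R) ∧ ¬Q) ∨ ¬S   (double negation)
≡ (((¬(¬Q ∧ R) ∧ ¬P) ∨ ¬R) ∧ ¬Q) ∨ ¬S   (De Morgan)
≡ ((((¬¬Q ∨ ¬R) ∧ ¬P) ∨ ¬R) ∧ ¬Q) ∨ ¬S   (De Morgan)
≡ ((((Q ∨ ¬R) ∧ ¬P) ∨ ¬R) ∧ ¬Q) ∨ ¬S   (double negation)
≡ (Q ∨ ¬R ∨ ¬R ∨ ¬S) ∧ (¬P ∨ ¬R ∨ ¬S) ∧ (¬Q ∨ ¬S)   (distribute ∨ over ∧)
≡ (Q ∨ ¬R ∨ ¬S) ∧ (¬P ∨ ¬R ∨ ¬S) ∧ (¬Q ∨ ¬S)   (simplify)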